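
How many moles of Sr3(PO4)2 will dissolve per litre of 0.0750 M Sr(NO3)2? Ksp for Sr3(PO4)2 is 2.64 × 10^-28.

Sr3(PO4)2(s) ⇌ 3 Sr^2+ + 2 PO4^3-
Ksp = [Sr^2+]^3[PO4^3-]^2
If s mol/L dissolves here, [Sr^2+] = 0.0750 + 3s ≈ 0.0750, [PO4^3-] = 2s (since Sr^2+ from Sr(NO3)2 dominates).
Ksp ≈ (0.0750)^3 × (2s)^2
s = 3.96 × 10^-13 M
Check: 3s = 1.2 × 10^-12 ≪ 0.0750, so the approximation is valid.

3.96e-13 M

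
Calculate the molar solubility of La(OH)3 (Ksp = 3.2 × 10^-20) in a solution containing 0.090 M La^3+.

2.4 × 10^-7 M

La(OH)3(s) ⇌ La^3+(aq) + 3 OH^-(aq)
Ksp = [La^3+][OH^-]^3
Let s = moles of La(OH)3 that dissolve per litre. [La^3+] = 0.090 + s ≈ 0.090, [OH^-] = 3s (since the La^3+ already present dominates).
Ksp ≈ 0.090 × (3s)^3
s = 2.4 × 10^-7 M
Check: s = 2.4 x 10^-7 ≪ 0.090, so the approximation is valid.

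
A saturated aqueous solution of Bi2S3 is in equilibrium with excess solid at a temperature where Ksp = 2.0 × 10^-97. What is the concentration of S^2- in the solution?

Bi2S3(s) <=> 2 Bi^3+ + 3 S^2-
Ksp = [Bi^3+]^2[S^2-]^3
Let s = molar solubility. Then [Bi^3+] = 2s and [S^2-] = 3s.
Substituting: Ksp = (2s)^2(3s)^3 = 108s^5
s = (2.0 × 10^-97 / 108)^(1/5) = 1.79 × 10^-20 M
[S^2-] = 3s = 5.4 × 10^-20 M

5.4e-20 M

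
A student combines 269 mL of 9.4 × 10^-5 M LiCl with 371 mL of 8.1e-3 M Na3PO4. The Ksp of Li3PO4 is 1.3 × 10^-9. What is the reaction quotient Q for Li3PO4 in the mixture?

2.9 × 10^-16

Total volume = 269 + 371 = 640 mL.
[Li^+] = 9.4 × 10^-5 × (269/640) = 3.95 × 10^-5 M
[PO4^3-] = 8.1 x 10^-3 × (371/640) = 4.70 × 10^-3 M
Li3PO4(s) ⇌ 3 Li^+ + PO4^3-, so Q = [Li^+]^3[PO4^3-]
Q = (3.95 x 10^-5)^3(4.70 × 10^-3) = 2.9 × 10^-16
Q < Ksp, so no precipitate of Li3PO4 forms.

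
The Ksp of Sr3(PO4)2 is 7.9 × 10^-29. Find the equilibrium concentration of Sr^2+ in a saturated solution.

Sr3(PO4)2(s) <=> 3 Sr^2+ + 2 PO4^3-
Ksp = [Sr^2+]^3[PO4^3-]^2
With molar solubility s: [Sr^2+] = 3s, [PO4^3-] = 2s.
So Ksp = (3s)^3 × (2s)^2 = 108s^5
s = (7.9 × 10^-29 / 108)^(1/5) = 9.39 x 10^-7 M
[Sr^2+] = 3s = 2.8 × 10^-6 M

[Sr^2+] ≈ 2.8 × 10^-6 M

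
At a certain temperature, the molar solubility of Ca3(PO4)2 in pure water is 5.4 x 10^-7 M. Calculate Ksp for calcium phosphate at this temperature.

Ca3(PO4)2(s) <=> 3 Ca^2+ + 2 PO4^3-
With molar solubility s: [Ca^2+] = 3s, [PO4^3-] = 2s.
Ksp = [Ca^2+]^3[PO4^3-]^2
So Ksp = (3s)^3 × (2s)^2 = 108s^5
With s = 5.4 × 10^-7: Ksp = 5.0 × 10^-30

Ksp ≈ 5.0 × 10^-30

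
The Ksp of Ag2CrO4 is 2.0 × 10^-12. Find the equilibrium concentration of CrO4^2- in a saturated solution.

[CrO4^2-] ≈ 7.9 × 10^-5 M

Ag2CrO4(s) ⇌ 2 Ag^+ + CrO4^2-
Ksp = [Ag^+]^2[CrO4^2-]
If s mol/L of Ag2CrO4 dissolves, [Ag^+] = 2s and [CrO4^2-] = s.
Substituting: Ksp = (2s)^2s = 4s^3
s = (2.0 × 10^-12 / 4)^(1/3) = 7.94 x 10^-5 M
[CrO4^2-] = s = 7.9 × 10^-5 M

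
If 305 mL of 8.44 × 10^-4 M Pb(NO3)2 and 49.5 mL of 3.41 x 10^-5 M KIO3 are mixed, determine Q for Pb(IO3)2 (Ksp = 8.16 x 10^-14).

1.65 × 10^-14

Total volume = 305 + 49.5 = 354.5 mL.
[Pb^2+] = 8.44 x 10^-4 × (305/354.5) = 7.261 × 10^-4 M
[IO3^-] = 3.41 × 10^-5 × (49.5/354.5) = 4.761 × 10^-6 M
Pb(IO3)2(s) <=> Pb^2+(aq) + 2 IO3^-(aq), so Q = [Pb^2+][IO3^-]^2
Q = (7.261 × 10^-4)(4.761 × 10^-6)^2 = 1.65 × 10^-14
Q < Ksp, so no precipitate of Pb(IO3)2 forms.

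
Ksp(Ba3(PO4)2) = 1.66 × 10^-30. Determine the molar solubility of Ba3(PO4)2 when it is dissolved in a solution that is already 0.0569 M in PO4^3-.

Ba3(PO4)2(s) ⇌ 3 Ba^2+ + 2 PO4^3-
Ksp = [Ba^2+]^3[PO4^3-]^2
If s mol/L dissolves here, [Ba^2+] = 3s, [PO4^3-] = 0.0569 + 2s ≈ 0.0569 (since the PO4^3- already present dominates).
Ksp ≈ (3s)^3 × (0.0569)^2
s = 2.67 x 10^-10 M
Check: 2s = 5.3 × 10^-10 ≪ 0.0569, so the approximation is valid.

s ≈ 2.67 x 10^-10 M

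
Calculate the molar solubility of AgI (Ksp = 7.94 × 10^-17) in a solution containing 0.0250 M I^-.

AgI(s) <=> Ag^+(aq) + I^-(aq)
Ksp = [Ag^+][I^-]
If s mol/L dissolves here, [Ag^+] = s, [I^-] = 0.0250 + s ≈ 0.0250 (Ksp is small, so little additional dissolves).
Ksp ≈ s × 0.0250
s = 3.18 × 10^-15 M
Check: s = 3.2 x 10^-15 ≪ 0.0250, so the approximation is valid.

s ≈ 3.18 × 10^-15 M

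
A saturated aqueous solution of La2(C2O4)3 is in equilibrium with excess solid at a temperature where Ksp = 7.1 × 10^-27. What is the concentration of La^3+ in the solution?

[La^3+] ≈ 4.6e-6 M

La2(C2O4)3(s) ⇌ 2 La^3+ + 3 C2O4^2-
Ksp = [La^3+]^2[C2O4^2-]^3
If s mol/L of La2(C2O4)3 dissolves, [La^3+] = 2s and [C2O4^2-] = 3s.
Substituting: Ksp = (2s)^2(3s)^3 = 108s^5
Solving, s = (7.1 × 10^-27/108)^(1/5) = 2.31 x 10^-6 M
[La^3+] = 2s = 4.6 × 10^-6 M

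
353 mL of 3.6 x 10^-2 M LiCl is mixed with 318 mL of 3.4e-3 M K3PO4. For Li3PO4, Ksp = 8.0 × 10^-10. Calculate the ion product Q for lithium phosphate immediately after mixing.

1.1e-8

Total volume = 353 + 318 = 671 mL.
[Li^+] = 3.6 x 10^-2 × (353/671) = 1.89 × 10^-2 M
[PO4^3-] = 3.4 x 10^-3 × (318/671) = 1.61 × 10^-3 M
Li3PO4(s) ⇌ 3 Li^+ + PO4^3-, so Q = [Li^+]^3[PO4^3-]
Q = (1.89 × 10^-2)^3(1.61 × 10^-3) = 1.1 × 10^-8
Q > Ksp, so Li3PO4 will precipitate.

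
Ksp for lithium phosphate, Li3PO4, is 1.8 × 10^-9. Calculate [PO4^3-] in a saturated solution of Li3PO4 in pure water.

Li3PO4(s) ⇌ 3 Li^+ + PO4^3-
Ksp = [Li^+]^3[PO4^3-]
If s mol/L of Li3PO4 dissolves, [Li^+] = 3s and [PO4^3-] = s.
So Ksp = (3s)^3 × s = 27s^4
Solving, s = (1.8 × 10^-9/27)^(1/4) = 2.86 x 10^-3 M
[PO4^3-] = s = 2.9 × 10^-3 M

2.9 x 10^-3 M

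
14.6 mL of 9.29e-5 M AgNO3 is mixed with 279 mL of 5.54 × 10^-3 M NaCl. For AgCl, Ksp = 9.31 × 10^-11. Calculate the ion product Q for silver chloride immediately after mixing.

Total volume = 14.6 + 279 = 293.6 mL.
[Ag^+] = 9.29 × 10^-5 × (14.6/293.6) = 4.620 × 10^-6 M
[Cl^-] = 5.54 x 10^-3 × (279/293.6) = 5.265 × 10^-3 M
AgCl(s) ⇌ Ag^+(aq) + Cl^-(aq), so Q = [Ag^+][Cl^-]
Q = (4.620 × 10^-6)(5.265 × 10^-3) = 2.43 × 10^-8
Q > Ksp, so AgCl will precipitate.

Q = 2.43 × 10^-8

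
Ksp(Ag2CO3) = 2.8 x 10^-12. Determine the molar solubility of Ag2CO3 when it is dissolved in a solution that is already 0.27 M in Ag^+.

3.8 x 10^-11 M

Ag2CO3(s) <=> 2 Ag^+(aq) + CO3^2-(aq)
Ksp = [Ag^+]^2[CO3^2-]
Let s = moles of Ag2CO3 that dissolve per litre. [Ag^+] = 0.27 + 2s ≈ 0.27, [CO3^2-] = s (since the Ag^+ already present dominates).
Ksp ≈ (0.27)^2 × s
s = 3.8 × 10^-11 M
Check: 2s = 7.7 x 10^-11 ≪ 0.27, so the approximation is valid.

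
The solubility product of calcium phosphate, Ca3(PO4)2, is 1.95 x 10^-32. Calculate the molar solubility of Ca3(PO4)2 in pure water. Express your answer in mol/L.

s ≈ 1.78 x 10^-7 M

Ca3(PO4)2(s) <=> 3 Ca^2+ + 2 PO4^3-
Ksp = [Ca^2+]^3[PO4^3-]^2
Let s = molar solubility. Then [Ca^2+] = 3s and [PO4^3-] = 2s.
Substituting: Ksp = (3s)^3(2s)^2 = 108s^5
s^5 = 1.95 x 10^-32 / 108, so s = 1.78 x 10^-7 M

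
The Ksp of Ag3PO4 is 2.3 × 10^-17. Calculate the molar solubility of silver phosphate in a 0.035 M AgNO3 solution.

5.4 × 10^-13 M

Ag3PO4(s) ⇌ 3 Ag^+ + PO4^3-
Ksp = [Ag^+]^3[PO4^3-]
Let s = moles of Ag3PO4 that dissolve per litre. [Ag^+] = 0.035 + 3s ≈ 0.035, [PO4^3-] = s (common-ion effect: Ag^+ is already 0.035 M).
Ksp ≈ (0.035)^3 × s
s = 5.4 x 10^-13 M
Check: 3s = 1.6 x 10^-12 ≪ 0.035, so the approximation is valid.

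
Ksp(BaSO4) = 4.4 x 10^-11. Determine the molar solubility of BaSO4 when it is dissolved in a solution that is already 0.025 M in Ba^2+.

BaSO4(s) <=> Ba^2+(aq) + SO4^2-(aq)
Ksp = [Ba^2+][SO4^2-]
If s mol/L dissolves here, [Ba^2+] = 0.025 + s ≈ 0.025, [SO4^2-] = s (common-ion effect: Ba^2+ is already 0.025 M).
Ksp ≈ 0.025 × s
s = 1.8 × 10^-9 M
Check: s = 1.8 × 10^-9 ≪ 0.025, so the approximation is valid.

s ≈ 1.8 × 10^-9 M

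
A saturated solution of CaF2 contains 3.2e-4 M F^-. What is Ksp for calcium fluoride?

Ksp = 1.6e-11

CaF2(s) ⇌ Ca^2+ + 2 F^-
Stoichiometry gives [Ca^2+] = (1/2)[F^-] = 1.60 × 10^-4 M.
Ksp = [Ca^2+][F^-]^2
Ksp = 1.60 × 10^-4 × (3.2 x 10^-4)^2 = 1.6 x 10^-11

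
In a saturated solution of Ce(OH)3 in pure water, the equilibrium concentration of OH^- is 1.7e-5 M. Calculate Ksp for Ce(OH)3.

Ce(OH)3(s) ⇌ Ce^3+(aq) + 3 OH^-(aq)
Stoichiometry gives [Ce^3+] = (1/3)[OH^-] = 5.67 × 10^-6 M.
Ksp = [Ce^3+][OH^-]^3
Ksp = 5.67 x 10^-6 × (1.7 × 10^-5)^3 = 2.8 x 10^-20

2.8 × 10^-20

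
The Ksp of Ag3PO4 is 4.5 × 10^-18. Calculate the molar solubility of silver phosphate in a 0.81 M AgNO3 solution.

Ag3PO4(s) <=> 3 Ag^+(aq) + PO4^3-(aq)
Ksp = [Ag^+]^3[PO4^3-]
If s mol/L dissolves here, [Ag^+] = 0.81 + 3s ≈ 0.81, [PO4^3-] = s (Ksp is small, so little additional dissolves).
Ksp ≈ (0.81)^3 × s
s = 8.5 × 10^-18 M
Check: 3s = 2.5 × 10^-17 ≪ 0.81, so the approximation is valid.

8.5e-18 M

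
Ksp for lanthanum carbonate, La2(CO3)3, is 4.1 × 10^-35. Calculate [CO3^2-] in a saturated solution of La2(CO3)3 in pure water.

[CO3^2-] ≈ 1.6 × 10^-7 M

La2(CO3)3(s) <=> 2 La^3+ + 3 CO3^2-
Ksp = [La^3+]^2[CO3^2-]^3
If s mol/L of La2(CO3)3 dissolves, [La^3+] = 2s and [CO3^2-] = 3s.
Substituting: Ksp = (2s)^2(3s)^3 = 108s^5
s^5 = 4.1 × 10^-35 / 108, so s = 5.20 x 10^-8 M
[CO3^2-] = 3s = 1.6 x 10^-7 M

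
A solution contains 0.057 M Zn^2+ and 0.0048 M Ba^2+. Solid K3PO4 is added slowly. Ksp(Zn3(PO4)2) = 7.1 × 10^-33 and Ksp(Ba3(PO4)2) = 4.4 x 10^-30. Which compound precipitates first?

Each salt begins to precipitate when Q = Ksp, i.e. when [PO4^3-] reaches its threshold.
For Zn3(PO4)2: 7.1 × 10^-33 = (0.057)^3 × [PO4^3-]^2  ⇒  [PO4^3-] = 6.2 × 10^-15 M.
For Ba3(PO4)2: 4.4 x 10^-30 = (0.0048)^3 × [PO4^3-]^2  ⇒  [PO4^3-] = 6.3 x 10^-12 M.
The salt with the lower threshold [PO4^3-] precipitates first: Zn3(PO4)2.

Zn3(PO4)2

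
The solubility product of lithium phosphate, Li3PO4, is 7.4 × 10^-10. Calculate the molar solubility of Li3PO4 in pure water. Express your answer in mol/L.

s = 2.3e-3 M

Li3PO4(s) <=> 3 Li^+ + PO4^3-
Ksp = [Li^+]^3[PO4^3-]
For each mole of Li3PO4 that dissolves: [Li^+] = 3s, [PO4^3-] = s.
Ksp = (3s)^3s = 27s^4
s^4 = 7.4 × 10^-10 / 27, so s = 2.3 × 10^-3 M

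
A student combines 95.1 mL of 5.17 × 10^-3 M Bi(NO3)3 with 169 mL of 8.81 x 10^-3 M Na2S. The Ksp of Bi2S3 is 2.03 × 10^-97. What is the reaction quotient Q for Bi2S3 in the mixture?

Total volume = 95.1 + 169 = 264.1 mL.
[Bi^3+] = 5.17 × 10^-3 × (95.1/264.1) = 1.862 x 10^-3 M
[S^2-] = 8.81 × 10^-3 × (169/264.1) = 5.638 × 10^-3 M
Bi2S3(s) ⇌ 2 Bi^3+ + 3 S^2-, so Q = [Bi^3+]^2[S^2-]^3
Q = (1.862 × 10^-3)^2(5.638 x 10^-3)^3 = 6.21 × 10^-13
Q > Ksp, so Bi2S3 will precipitate.

Q = 6.21 x 10^-13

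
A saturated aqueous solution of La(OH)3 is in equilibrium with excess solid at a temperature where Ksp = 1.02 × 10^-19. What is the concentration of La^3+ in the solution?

La(OH)3(s) ⇌ La^3+(aq) + 3 OH^-(aq)
Ksp = [La^3+][OH^-]^3
With molar solubility s: [La^3+] = s, [OH^-] = 3s.
Ksp = s(3s)^3 = 27s^4
s = (1.02 × 10^-19 / 27)^(1/4) = 7.840 × 10^-6 M
[La^3+] = s = 7.84 x 10^-6 M

[La^3+] = 7.84 × 10^-6 M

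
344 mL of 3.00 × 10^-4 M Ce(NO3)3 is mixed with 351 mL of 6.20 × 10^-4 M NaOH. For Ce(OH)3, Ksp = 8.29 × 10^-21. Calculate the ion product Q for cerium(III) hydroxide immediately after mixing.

Total volume = 344 + 351 = 695 mL.
[Ce^3+] = 3.00 × 10^-4 × (344/695) = 1.485 × 10^-4 M
[OH^-] = 6.20 × 10^-4 × (351/695) = 3.131 × 10^-4 M
Ce(OH)3(s) <=> Ce^3+(aq) + 3 OH^-(aq), so Q = [Ce^3+][OH^-]^3
Q = (1.485 × 10^-4)(3.131 × 10^-4)^3 = 4.56 × 10^-15
Q > Ksp, so Ce(OH)3 will precipitate.

Q = 4.56 x 10^-15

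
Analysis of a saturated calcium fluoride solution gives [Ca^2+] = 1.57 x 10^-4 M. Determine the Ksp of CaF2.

CaF2(s) ⇌ Ca^2+(aq) + 2 F^-(aq)
Stoichiometry gives [F^-] = (2/1)[Ca^2+] = 3.140 × 10^-4 M.
Ksp = [Ca^2+][F^-]^2
Ksp = 1.57 x 10^-4 × (3.140 x 10^-4)^2 = 1.55 × 10^-11

1.55 × 10^-11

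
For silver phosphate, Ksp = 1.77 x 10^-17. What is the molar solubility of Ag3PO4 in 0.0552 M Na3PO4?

Ag3PO4(s) ⇌ 3 Ag^+(aq) + PO4^3-(aq)
Ksp = [Ag^+]^3[PO4^3-]
If s mol/L dissolves here, [Ag^+] = 3s, [PO4^3-] = 0.0552 + s ≈ 0.0552 (since PO4^3- from Na3PO4 dominates).
Ksp ≈ (3s)^3 × 0.0552
s = 2.28 × 10^-6 M
Check: s = 2.3 × 10^-6 ≪ 0.0552, so the approximation is valid.

s ≈ 2.28e-6 M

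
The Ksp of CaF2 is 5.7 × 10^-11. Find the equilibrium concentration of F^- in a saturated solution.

CaF2(s) ⇌ Ca^2+(aq) + 2 F^-(aq)
Ksp = [Ca^2+][F^-]^2
For each mole of CaF2 that dissolves: [Ca^2+] = s, [F^-] = 2s.
Substituting: Ksp = s(2s)^2 = 4s^3
s = (5.7 × 10^-11 / 4)^(1/3) = 2.42 × 10^-4 M
[F^-] = 2s = 4.8 x 10^-4 M

4.8 × 10^-4 M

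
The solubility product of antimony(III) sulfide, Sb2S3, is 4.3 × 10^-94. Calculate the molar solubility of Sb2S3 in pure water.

Sb2S3(s) <=> 2 Sb^3+ + 3 S^2-
Ksp = [Sb^3+]^2[S^2-]^3
For each mole of Sb2S3 that dissolves: [Sb^3+] = 2s, [S^2-] = 3s.
Substituting: Ksp = (2s)^2(3s)^3 = 108s^5
s = (4.3 × 10^-94 / 108)^(1/5) = 8.3 × 10^-20 M

8.3e-20 M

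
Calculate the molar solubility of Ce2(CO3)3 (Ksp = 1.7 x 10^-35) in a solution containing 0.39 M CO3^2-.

Ce2(CO3)3(s) ⇌ 2 Ce^3+ + 3 CO3^2-
Ksp = [Ce^3+]^2[CO3^2-]^3
Let s = moles of Ce2(CO3)3 that dissolve per litre. [Ce^3+] = 2s, [CO3^2-] = 0.39 + 3s ≈ 0.39 (since the CO3^2- already present dominates).
Ksp ≈ (2s)^2 × (0.39)^3
s = 8.5 × 10^-18 M
Check: 3s = 2.5 × 10^-17 ≪ 0.39, so the approximation is valid.

s ≈ 8.5e-18 M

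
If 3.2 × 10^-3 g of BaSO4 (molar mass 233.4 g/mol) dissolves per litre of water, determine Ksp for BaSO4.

Molar solubility s = (3.2 x 10^-3 g/L) / (233.4 g/mol) = 1.37 × 10^-5 M.
BaSO4(s) ⇌ Ba^2+(aq) + SO4^2-(aq)
For each mole of BaSO4 that dissolves: [Ba^2+] = s, [SO4^2-] = s.
Ksp = [Ba^2+][SO4^2-]
Ksp = s^2
Ksp = (1.37 × 10^-5)^2 = 1.9 × 10^-10

Ksp = 1.9 x 10^-10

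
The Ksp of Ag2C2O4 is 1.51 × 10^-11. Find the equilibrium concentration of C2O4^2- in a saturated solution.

Ag2C2O4(s) ⇌ 2 Ag^+ + C2O4^2-
Ksp = [Ag^+]^2[C2O4^2-]
For each mole of Ag2C2O4 that dissolves: [Ag^+] = 2s, [C2O4^2-] = s.
Substituting: Ksp = (2s)^2s = 4s^3
Solving, s = (1.51 × 10^-11/4)^(1/3) = 1.557 x 10^-4 M
[C2O4^2-] = s = 1.56 × 10^-4 M

[C2O4^2-] = 1.56e-4 M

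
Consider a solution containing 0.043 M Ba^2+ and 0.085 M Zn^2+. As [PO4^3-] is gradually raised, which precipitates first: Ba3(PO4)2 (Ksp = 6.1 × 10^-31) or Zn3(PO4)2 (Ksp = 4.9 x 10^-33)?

Precipitation of each salt starts when its ion product equals its Ksp.
For Ba3(PO4)2: 6.1 × 10^-31 = (0.043)^3 × [PO4^3-]^2  ⇒  [PO4^3-] = 8.8 × 10^-14 M.
For Zn3(PO4)2: 4.9 x 10^-33 = (0.085)^3 × [PO4^3-]^2  ⇒  [PO4^3-] = 2.8 x 10^-15 M.
The salt with the lower threshold [PO4^3-] precipitates first: Zn3(PO4)2.

Zn3(PO4)2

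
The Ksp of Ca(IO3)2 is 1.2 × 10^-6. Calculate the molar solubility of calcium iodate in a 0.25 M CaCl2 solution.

Ca(IO3)2(s) ⇌ Ca^2+ + 2 IO3^-
Ksp = [Ca^2+][IO3^-]^2
Let s be the molar solubility in this solution. [Ca^2+] = 0.25 + s ≈ 0.25, [IO3^-] = 2s (since Ca^2+ from CaCl2 dominates).
Ksp ≈ 0.25 × (2s)^2
s = 1.1 × 10^-3 M
Check: s = 1.1 x 10^-3 ≪ 0.25, so the approximation is valid.

s ≈ 1.1 × 10^-3 M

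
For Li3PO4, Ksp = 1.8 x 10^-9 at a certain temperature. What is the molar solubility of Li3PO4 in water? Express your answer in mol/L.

Li3PO4(s) ⇌ 3 Li^+(aq) + PO4^3-(aq)
Ksp = [Li^+]^3[PO4^3-]
With molar solubility s: [Li^+] = 3s, [PO4^3-] = s.
So Ksp = (3s)^3 × s = 27s^4
Solving, s = (1.8 x 10^-9/27)^(1/4) = 2.9 × 10^-3 M

s = 2.9e-3 M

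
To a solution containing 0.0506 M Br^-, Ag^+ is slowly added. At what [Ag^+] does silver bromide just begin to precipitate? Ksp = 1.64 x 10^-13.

[Ag^+] = 3.24e-12 M

AgBr(s) ⇌ Ag^+(aq) + Br^-(aq)
Ksp = [Ag^+][Br^-]
Precipitation begins when Q = Ksp. With [Br^-] = 0.0506 M:
1.64 x 10^-13 = (0.0506) × [Ag^+]
[Ag^+] = (1.64 x 10^-13 / 5.06 × 10^-2) = 3.24 x 10^-12 M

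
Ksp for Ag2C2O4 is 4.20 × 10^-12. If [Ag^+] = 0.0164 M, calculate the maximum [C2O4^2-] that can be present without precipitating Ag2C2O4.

1.56 x 10^-8 M

Ag2C2O4(s) ⇌ 2 Ag^+(aq) + C2O4^2-(aq)
Ksp = [Ag^+]^2[C2O4^2-]
Precipitation begins when Q = Ksp. With [Ag^+] = 0.0164 M:
4.20 × 10^-12 = (0.0164)^2 × [C2O4^2-]
[C2O4^2-] = (4.20 × 10^-12 / 2.690 × 10^-4) = 1.56 x 10^-8 M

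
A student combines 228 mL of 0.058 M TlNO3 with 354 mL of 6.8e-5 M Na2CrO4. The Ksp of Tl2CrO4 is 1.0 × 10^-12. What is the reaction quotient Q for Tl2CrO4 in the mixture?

Q = 2.1 × 10^-8

Total volume = 228 + 354 = 582 mL.
[Tl^+] = 5.8 × 10^-2 × (228/582) = 2.27 x 10^-2 M
[CrO4^2-] = 6.8 × 10^-5 × (354/582) = 4.14 × 10^-5 M
Tl2CrO4(s) ⇌ 2 Tl^+(aq) + CrO4^2-(aq), so Q = [Tl^+]^2[CrO4^2-]
Q = (2.27 × 10^-2)^2(4.14 × 10^-5) = 2.1 × 10^-8
Q > Ksp, so Tl2CrO4 will precipitate.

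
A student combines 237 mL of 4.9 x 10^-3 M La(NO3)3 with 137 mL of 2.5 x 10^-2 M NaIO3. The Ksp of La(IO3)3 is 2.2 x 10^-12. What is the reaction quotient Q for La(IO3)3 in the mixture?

Total volume = 237 + 137 = 374 mL.
[La^3+] = 4.9 × 10^-3 × (237/374) = 3.11 × 10^-3 M
[IO3^-] = 2.5 x 10^-2 × (137/374) = 9.16 x 10^-3 M
La(IO3)3(s) ⇌ La^3+ + 3 IO3^-, so Q = [La^3+][IO3^-]^3
Q = (3.11 × 10^-3)(9.16 × 10^-3)^3 = 2.4 x 10^-9
Q > Ksp, so La(IO3)3 will precipitate.

Q ≈ 2.4e-9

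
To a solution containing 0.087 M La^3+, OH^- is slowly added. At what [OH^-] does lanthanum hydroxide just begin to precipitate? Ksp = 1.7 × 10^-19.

[OH^-] ≈ 1.3e-6 M

La(OH)3(s) ⇌ La^3+(aq) + 3 OH^-(aq)
Ksp = [La^3+][OH^-]^3
Precipitation begins when Q = Ksp. With [La^3+] = 0.087 M:
1.7 × 10^-19 = (0.087) × [OH^-]^3
[OH^-] = (1.7 × 10^-19 / 8.7 × 10^-2)^(1/3) = 1.3 x 10^-6 M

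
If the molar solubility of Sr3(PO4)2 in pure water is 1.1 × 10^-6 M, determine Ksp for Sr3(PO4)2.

Sr3(PO4)2(s) ⇌ 3 Sr^2+(aq) + 2 PO4^3-(aq)
If s mol/L of Sr3(PO4)2 dissolves, [Sr^2+] = 3s and [PO4^3-] = 2s.
Ksp = [Sr^2+]^3[PO4^3-]^2
Substituting: Ksp = (3s)^3(2s)^2 = 108s^5
With s = 1.1 x 10^-6: Ksp = 1.7 x 10^-28

Ksp = 1.7 × 10^-28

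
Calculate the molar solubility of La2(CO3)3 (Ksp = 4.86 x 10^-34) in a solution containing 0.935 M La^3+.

La2(CO3)3(s) ⇌ 2 La^3+ + 3 CO3^2-
Ksp = [La^3+]^2[CO3^2-]^3
If s mol/L dissolves here, [La^3+] = 0.935 + 2s ≈ 0.935, [CO3^2-] = 3s (since the La^3+ already present dominates).
Ksp ≈ (0.935)^2 × (3s)^3
s = 2.74 × 10^-12 M
Check: 2s = 5.5 × 10^-12 ≪ 0.935, so the approximation is valid.

s ≈ 2.74 × 10^-12 M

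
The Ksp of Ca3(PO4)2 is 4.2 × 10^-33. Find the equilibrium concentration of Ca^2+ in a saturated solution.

[Ca^2+] ≈ 3.9 × 10^-7 M

Ca3(PO4)2(s) ⇌ 3 Ca^2+ + 2 PO4^3-
Ksp = [Ca^2+]^3[PO4^3-]^2
For each mole of Ca3(PO4)2 that dissolves: [Ca^2+] = 3s, [PO4^3-] = 2s.
So Ksp = (3s)^3 × (2s)^2 = 108s^5
s = (4.2 × 10^-33 / 108)^(1/5) = 1.31 × 10^-7 M
[Ca^2+] = 3s = 3.9 × 10^-7 M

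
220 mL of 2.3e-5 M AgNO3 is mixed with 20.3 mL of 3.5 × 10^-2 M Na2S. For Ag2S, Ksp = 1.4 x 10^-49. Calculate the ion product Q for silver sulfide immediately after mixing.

Total volume = 220 + 20.3 = 240.3 mL.
[Ag^+] = 2.3 × 10^-5 × (220/240.3) = 2.11 x 10^-5 M
[S^2-] = 3.5 x 10^-2 × (20.3/240.3) = 2.96 × 10^-3 M
Ag2S(s) ⇌ 2 Ag^+ + S^2-, so Q = [Ag^+]^2[S^2-]
Q = (2.11 x 10^-5)^2(2.96 × 10^-3) = 1.3 x 10^-12
Q > Ksp, so Ag2S will precipitate.

1.3e-12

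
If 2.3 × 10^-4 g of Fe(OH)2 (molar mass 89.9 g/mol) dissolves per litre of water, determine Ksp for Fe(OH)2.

Molar solubility s = (2.3 × 10^-4 g/L) / (89.9 g/mol) = 2.56 × 10^-6 M.
Fe(OH)2(s) ⇌ Fe^2+(aq) + 2 OH^-(aq)
With molar solubility s: [Fe^2+] = s, [OH^-] = 2s.
Ksp = [Fe^2+][OH^-]^2
Substituting: Ksp = s(2s)^2 = 4s^3
With s = 2.56 × 10^-6: Ksp = 6.7 × 10^-17

Ksp ≈ 6.7 x 10^-17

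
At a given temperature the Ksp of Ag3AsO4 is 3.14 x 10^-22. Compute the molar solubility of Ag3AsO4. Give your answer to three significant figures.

Ag3AsO4(s) ⇌ 3 Ag^+ + AsO4^3-
Ksp = [Ag^+]^3[AsO4^3-]
With molar solubility s: [Ag^+] = 3s, [AsO4^3-] = s.
So Ksp = (3s)^3 × s = 27s^4
s = (3.14 x 10^-22 / 27)^(1/4) = 1.85 × 10^-6 M

s ≈ 1.85 × 10^-6 M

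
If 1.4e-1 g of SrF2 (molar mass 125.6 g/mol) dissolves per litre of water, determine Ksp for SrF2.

Molar solubility s = (1.4 × 10^-1 g/L) / (125.6 g/mol) = 1.11 × 10^-3 M.
SrF2(s) <=> Sr^2+ + 2 F^-
For each mole of SrF2 that dissolves: [Sr^2+] = s, [F^-] = 2s.
Ksp = [Sr^2+][F^-]^2
Ksp = s(2s)^2 = 4s^3
With s = 1.11 x 10^-3: Ksp = 5.5 × 10^-9

Ksp ≈ 5.5e-9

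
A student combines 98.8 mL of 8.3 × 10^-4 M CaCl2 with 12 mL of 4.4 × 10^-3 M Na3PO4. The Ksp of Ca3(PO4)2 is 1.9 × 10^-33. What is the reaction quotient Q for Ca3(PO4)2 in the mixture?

Total volume = 98.8 + 12 = 110.8 mL.
[Ca^2+] = 8.3 x 10^-4 × (98.8/110.8) = 7.40 × 10^-4 M
[PO4^3-] = 4.4 x 10^-3 × (12/110.8) = 4.77 × 10^-4 M
Ca3(PO4)2(s) ⇌ 3 Ca^2+(aq) + 2 PO4^3-(aq), so Q = [Ca^2+]^3[PO4^3-]^2
Q = (7.40 × 10^-4)^3(4.77 × 10^-4)^2 = 9.2 × 10^-17
Q > Ksp, so Ca3(PO4)2 will precipitate.

9.2e-17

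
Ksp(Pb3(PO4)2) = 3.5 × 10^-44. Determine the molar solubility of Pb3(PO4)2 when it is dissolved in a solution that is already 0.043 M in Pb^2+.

Pb3(PO4)2(s) ⇌ 3 Pb^2+ + 2 PO4^3-
Ksp = [Pb^2+]^3[PO4^3-]^2
Let s = moles of Pb3(PO4)2 that dissolve per litre. [Pb^2+] = 0.043 + 3s ≈ 0.043, [PO4^3-] = 2s (since the Pb^2+ already present dominates).
Ksp ≈ (0.043)^3 × (2s)^2
s = 1.0 × 10^-20 M
Check: 3s = 3.1 × 10^-20 ≪ 0.043, so the approximation is valid.

s ≈ 1.0 × 10^-20 M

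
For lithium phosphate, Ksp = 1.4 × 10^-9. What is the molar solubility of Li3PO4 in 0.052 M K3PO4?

Li3PO4(s) ⇌ 3 Li^+(aq) + PO4^3-(aq)
Ksp = [Li^+]^3[PO4^3-]
Let s = moles of Li3PO4 that dissolve per litre. [Li^+] = 3s, [PO4^3-] = 0.052 + s ≈ 0.052 (common-ion effect: PO4^3- is already 0.052 M).
Ksp ≈ (3s)^3 × 0.052
s = 1.0 x 10^-3 M
Check: s = 1.0 × 10^-3 ≪ 0.052, so the approximation is valid.

s = 1.0 x 10^-3 M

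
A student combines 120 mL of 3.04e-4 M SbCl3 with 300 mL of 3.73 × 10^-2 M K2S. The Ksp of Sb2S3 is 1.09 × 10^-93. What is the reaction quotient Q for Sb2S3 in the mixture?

Total volume = 120 + 300 = 420 mL.
[Sb^3+] = 3.04 × 10^-4 × (120/420) = 8.686 × 10^-5 M
[S^2-] = 3.73 x 10^-2 × (300/420) = 2.664 x 10^-2 M
Sb2S3(s) ⇌ 2 Sb^3+ + 3 S^2-, so Q = [Sb^3+]^2[S^2-]^3
Q = (8.686 x 10^-5)^2(2.664 × 10^-2)^3 = 1.43 × 10^-13
Q > Ksp, so Sb2S3 will precipitate.

1.43 × 10^-13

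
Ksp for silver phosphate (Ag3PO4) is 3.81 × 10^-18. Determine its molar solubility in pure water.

Ag3PO4(s) ⇌ 3 Ag^+ + PO4^3-
Ksp = [Ag^+]^3[PO4^3-]
For each mole of Ag3PO4 that dissolves: [Ag^+] = 3s, [PO4^3-] = s.
Substituting: Ksp = (3s)^3s = 27s^4
Solving, s = (3.81 × 10^-18/27)^(1/4) = 1.94 × 10^-5 M

s ≈ 1.94 x 10^-5 M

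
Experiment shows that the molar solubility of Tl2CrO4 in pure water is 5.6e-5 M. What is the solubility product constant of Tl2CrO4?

Tl2CrO4(s) ⇌ 2 Tl^+ + CrO4^2-
For each mole of Tl2CrO4 that dissolves: [Tl^+] = 2s, [CrO4^2-] = s.
Ksp = [Tl^+]^2[CrO4^2-]
Ksp = (2s)^2s = 4s^3
With s = 5.6 × 10^-5: Ksp = 7.0 x 10^-13

Ksp = 7.0 × 10^-13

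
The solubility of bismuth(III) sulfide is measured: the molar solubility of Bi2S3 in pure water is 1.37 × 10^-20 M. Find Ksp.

Bi2S3(s) <=> 2 Bi^3+ + 3 S^2-
With molar solubility s: [Bi^3+] = 2s, [S^2-] = 3s.
Ksp = [Bi^3+]^2[S^2-]^3
Ksp = (2s)^2(3s)^3 = 108s^5
Ksp = 108 × (1.37 x 10^-20)^5 = 5.21 × 10^-98

Ksp = 5.21 x 10^-98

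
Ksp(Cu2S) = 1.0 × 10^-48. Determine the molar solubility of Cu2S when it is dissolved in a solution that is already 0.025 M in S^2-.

s ≈ 3.2e-24 M

Cu2S(s) <=> 2 Cu^+(aq) + S^2-(aq)
Ksp = [Cu^+]^2[S^2-]
If s mol/L dissolves here, [Cu^+] = 2s, [S^2-] = 0.025 + s ≈ 0.025 (Ksp is small, so little additional dissolves).
Ksp ≈ (2s)^2 × 0.025
s = 3.2 x 10^-24 M
Check: s = 3.2 × 10^-24 ≪ 0.025, so the approximation is valid.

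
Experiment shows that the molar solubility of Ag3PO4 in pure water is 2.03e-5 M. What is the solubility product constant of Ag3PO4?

Ag3PO4(s) ⇌ 3 Ag^+ + PO4^3-
For each mole of Ag3PO4 that dissolves: [Ag^+] = 3s, [PO4^3-] = s.
Ksp = [Ag^+]^3[PO4^3-]
So Ksp = (3s)^3 × s = 27s^4
With s = 2.03 x 10^-5: Ksp = 4.59 x 10^-18

Ksp ≈ 4.59 x 10^-18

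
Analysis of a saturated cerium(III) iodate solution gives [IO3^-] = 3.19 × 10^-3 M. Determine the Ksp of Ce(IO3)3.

Ce(IO3)3(s) ⇌ Ce^3+ + 3 IO3^-
Stoichiometry gives [Ce^3+] = (1/3)[IO3^-] = 1.063 × 10^-3 M.
Ksp = [Ce^3+][IO3^-]^3
Ksp = 1.063 × 10^-3 × (3.19 × 10^-3)^3 = 3.45 x 10^-11

Ksp = 3.45e-11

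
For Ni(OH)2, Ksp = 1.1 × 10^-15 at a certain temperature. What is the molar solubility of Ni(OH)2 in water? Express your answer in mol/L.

Ni(OH)2(s) ⇌ Ni^2+ + 2 OH^-
Ksp = [Ni^2+][OH^-]^2
Let s = molar solubility. Then [Ni^2+] = s and [OH^-] = 2s.
Ksp = s(2s)^2 = 4s^3
s = (1.1 × 10^-15 / 4)^(1/3) = 6.5 × 10^-6 M

s ≈ 6.5 × 10^-6 M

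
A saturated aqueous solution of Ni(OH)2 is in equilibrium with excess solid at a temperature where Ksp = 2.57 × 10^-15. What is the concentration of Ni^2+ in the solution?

[Ni^2+] = 8.63e-6 M

Ni(OH)2(s) ⇌ Ni^2+(aq) + 2 OH^-(aq)
Ksp = [Ni^2+][OH^-]^2
Let s = molar solubility. Then [Ni^2+] = s and [OH^-] = 2s.
Substituting: Ksp = s(2s)^2 = 4s^3
s^3 = 2.57 × 10^-15 / 4, so s = 8.629 x 10^-6 M
[Ni^2+] = s = 8.63 x 10^-6 M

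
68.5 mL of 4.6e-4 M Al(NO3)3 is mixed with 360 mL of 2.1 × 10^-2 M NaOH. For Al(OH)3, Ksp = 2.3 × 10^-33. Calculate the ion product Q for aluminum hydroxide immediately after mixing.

Total volume = 68.5 + 360 = 428.5 mL.
[Al^3+] = 4.6 × 10^-4 × (68.5/428.5) = 7.35 × 10^-5 M
[OH^-] = 2.1 x 10^-2 × (360/428.5) = 1.76 × 10^-2 M
Al(OH)3(s) ⇌ Al^3+ + 3 OH^-, so Q = [Al^3+][OH^-]^3
Q = (7.35 × 10^-5)(1.76 × 10^-2)^3 = 4.0 × 10^-10
Q > Ksp, so Al(OH)3 will precipitate.

Q ≈ 4.0e-10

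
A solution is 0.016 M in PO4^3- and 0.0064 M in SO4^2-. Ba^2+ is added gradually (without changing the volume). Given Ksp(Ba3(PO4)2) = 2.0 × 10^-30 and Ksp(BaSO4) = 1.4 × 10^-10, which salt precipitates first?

Ba3(PO4)2

Each salt begins to precipitate when Q = Ksp, i.e. when [Ba^2+] reaches its threshold.
For Ba3(PO4)2: 2.0 × 10^-30 = (0.016)^2 × [Ba^2+]^3  ⇒  [Ba^2+] = 2.0 x 10^-9 M.
For BaSO4: 1.4 × 10^-10 = 0.0064 × [Ba^2+]  ⇒  [Ba^2+] = 2.2 × 10^-8 M.
The salt with the lower threshold [Ba^2+] precipitates first: Ba3(PO4)2.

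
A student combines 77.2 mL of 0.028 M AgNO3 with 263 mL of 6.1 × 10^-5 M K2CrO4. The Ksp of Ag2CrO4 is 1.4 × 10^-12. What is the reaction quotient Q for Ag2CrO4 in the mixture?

Total volume = 77.2 + 263 = 340.2 mL.
[Ag^+] = 2.8 × 10^-2 × (77.2/340.2) = 6.35 × 10^-3 M
[CrO4^2-] = 6.1 × 10^-5 × (263/340.2) = 4.72 × 10^-5 M
Ag2CrO4(s) <=> 2 Ag^+ + CrO4^2-, so Q = [Ag^+]^2[CrO4^2-]
Q = (6.35 x 10^-3)^2(4.72 × 10^-5) = 1.9 × 10^-9
Q > Ksp, so Ag2CrO4 will precipitate.

1.9e-9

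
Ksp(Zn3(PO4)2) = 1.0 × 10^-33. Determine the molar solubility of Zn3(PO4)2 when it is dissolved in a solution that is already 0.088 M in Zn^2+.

Zn3(PO4)2(s) <=> 3 Zn^2+ + 2 PO4^3-
Ksp = [Zn^2+]^3[PO4^3-]^2
Let s be the molar solubility in this solution. [Zn^2+] = 0.088 + 3s ≈ 0.088, [PO4^3-] = 2s (since the Zn^2+ already present dominates).
Ksp ≈ (0.088)^3 × (2s)^2
s = 6.1 × 10^-16 M
Check: 3s = 1.8 × 10^-15 ≪ 0.088, so the approximation is valid.

6.1 x 10^-16 M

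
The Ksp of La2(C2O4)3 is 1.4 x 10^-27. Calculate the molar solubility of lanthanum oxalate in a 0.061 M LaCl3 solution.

La2(C2O4)3(s) ⇌ 2 La^3+(aq) + 3 C2O4^2-(aq)
Ksp = [La^3+]^2[C2O4^2-]^3
Let s be the molar solubility in this solution. [La^3+] = 0.061 + 2s ≈ 0.061, [C2O4^2-] = 3s (common-ion effect: La^3+ is already 0.061 M).
Ksp ≈ (0.061)^2 × (3s)^3
s = 2.4 x 10^-9 M
Check: 2s = 4.8 × 10^-9 ≪ 0.061, so the approximation is valid.

2.4 × 10^-9 M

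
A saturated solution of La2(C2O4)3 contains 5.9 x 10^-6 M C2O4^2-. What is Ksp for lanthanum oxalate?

3.2e-27

La2(C2O4)3(s) ⇌ 2 La^3+(aq) + 3 C2O4^2-(aq)
Stoichiometry gives [La^3+] = (2/3)[C2O4^2-] = 3.93 x 10^-6 M.
Ksp = [La^3+]^2[C2O4^2-]^3
Ksp = (3.93 x 10^-6)^2 × (5.9 × 10^-6)^3 = 3.2 × 10^-27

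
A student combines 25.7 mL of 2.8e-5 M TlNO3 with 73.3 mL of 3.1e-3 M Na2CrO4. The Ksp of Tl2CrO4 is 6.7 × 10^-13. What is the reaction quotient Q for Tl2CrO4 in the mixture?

Total volume = 25.7 + 73.3 = 99 mL.
[Tl^+] = 2.8 × 10^-5 × (25.7/99) = 7.27 x 10^-6 M
[CrO4^2-] = 3.1 × 10^-3 × (73.3/99) = 2.30 × 10^-3 M
Tl2CrO4(s) ⇌ 2 Tl^+(aq) + CrO4^2-(aq), so Q = [Tl^+]^2[CrO4^2-]
Q = (7.27 × 10^-6)^2(2.30 × 10^-3) = 1.2 × 10^-13
Q < Ksp, so no precipitate of Tl2CrO4 forms.

Q ≈ 1.2 x 10^-13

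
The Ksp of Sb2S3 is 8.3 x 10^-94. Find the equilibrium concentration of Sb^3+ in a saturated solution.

Sb2S3(s) ⇌ 2 Sb^3+(aq) + 3 S^2-(aq)
Ksp = [Sb^3+]^2[S^2-]^3
If s mol/L of Sb2S3 dissolves, [Sb^3+] = 2s and [S^2-] = 3s.
So Ksp = (2s)^2 × (3s)^3 = 108s^5
s^5 = 8.3 x 10^-94 / 108, so s = 9.49 x 10^-20 M
[Sb^3+] = 2s = 1.9 × 10^-19 M

[Sb^3+] ≈ 1.9 × 10^-19 M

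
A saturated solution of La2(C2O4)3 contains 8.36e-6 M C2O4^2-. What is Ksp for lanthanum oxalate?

La2(C2O4)3(s) ⇌ 2 La^3+(aq) + 3 C2O4^2-(aq)
Stoichiometry gives [La^3+] = (2/3)[C2O4^2-] = 5.573 × 10^-6 M.
Ksp = [La^3+]^2[C2O4^2-]^3
Ksp = (5.573 × 10^-6)^2 × (8.36 x 10^-6)^3 = 1.81 x 10^-26

Ksp = 1.81e-26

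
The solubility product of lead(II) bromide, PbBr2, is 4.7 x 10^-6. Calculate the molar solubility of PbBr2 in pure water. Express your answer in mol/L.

PbBr2(s) ⇌ Pb^2+(aq) + 2 Br^-(aq)
Ksp = [Pb^2+][Br^-]^2
Let s = molar solubility. Then [Pb^2+] = s and [Br^-] = 2s.
So Ksp = s × (2s)^2 = 4s^3
Solving, s = (4.7 x 10^-6/4)^(1/3) = 1.1 x 10^-2 M

0.011 M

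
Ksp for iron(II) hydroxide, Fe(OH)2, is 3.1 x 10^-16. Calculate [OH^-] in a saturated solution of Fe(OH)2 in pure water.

[OH^-] ≈ 8.5 × 10^-6 M

Fe(OH)2(s) <=> Fe^2+ + 2 OH^-
Ksp = [Fe^2+][OH^-]^2
For each mole of Fe(OH)2 that dissolves: [Fe^2+] = s, [OH^-] = 2s.
So Ksp = s × (2s)^2 = 4s^3
s = (3.1 x 10^-16 / 4)^(1/3) = 4.26 x 10^-6 M
[OH^-] = 2s = 8.5 × 10^-6 M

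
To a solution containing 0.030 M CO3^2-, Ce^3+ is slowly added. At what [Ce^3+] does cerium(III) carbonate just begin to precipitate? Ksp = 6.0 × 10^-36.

Ce2(CO3)3(s) <=> 2 Ce^3+(aq) + 3 CO3^2-(aq)
Ksp = [Ce^3+]^2[CO3^2-]^3
Precipitation begins when Q = Ksp. With [CO3^2-] = 0.030 M:
6.0 × 10^-36 = (0.030)^3 × [Ce^3+]^2
[Ce^3+] = (6.0 × 10^-36 / 2.70 × 10^-5)^(1/2) = 4.7 × 10^-16 M

[Ce^3+] ≈ 4.7 x 10^-16 M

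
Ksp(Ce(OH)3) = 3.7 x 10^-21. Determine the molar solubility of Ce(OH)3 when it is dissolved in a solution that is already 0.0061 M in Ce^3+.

Ce(OH)3(s) <=> Ce^3+(aq) + 3 OH^-(aq)
Ksp = [Ce^3+][OH^-]^3
Let s = moles of Ce(OH)3 that dissolve per litre. [Ce^3+] = 0.0061 + s ≈ 0.0061, [OH^-] = 3s (common-ion effect: Ce^3+ is already 0.0061 M).
Ksp ≈ 0.0061 × (3s)^3
s = 2.8 × 10^-7 M
Check: s = 2.8 × 10^-7 ≪ 0.0061, so the approximation is valid.

s = 2.8e-7 M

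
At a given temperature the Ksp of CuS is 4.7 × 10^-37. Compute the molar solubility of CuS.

CuS(s) <=> Cu^2+(aq) + S^2-(aq)
Ksp = [Cu^2+][S^2-]
For each mole of CuS that dissolves: [Cu^2+] = s, [S^2-] = s.
Ksp = s × s = s^2
s = √(4.7 × 10^-37) = 6.9 x 10^-19 M

6.9e-19 M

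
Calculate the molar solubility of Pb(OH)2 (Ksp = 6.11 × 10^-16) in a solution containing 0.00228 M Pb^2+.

s = 2.59 × 10^-7 M

Pb(OH)2(s) ⇌ Pb^2+ + 2 OH^-
Ksp = [Pb^2+][OH^-]^2
Let s = moles of Pb(OH)2 that dissolve per litre. [Pb^2+] = 0.00228 + s ≈ 0.00228, [OH^-] = 2s (Ksp is small, so little additional dissolves).
Ksp ≈ 0.00228 × (2s)^2
s = 2.59 x 10^-7 M
Check: s = 2.6 × 10^-7 ≪ 0.00228, so the approximation is valid.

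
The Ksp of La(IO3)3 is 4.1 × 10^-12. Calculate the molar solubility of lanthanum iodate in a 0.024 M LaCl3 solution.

1.8 × 10^-4 M

La(IO3)3(s) ⇌ La^3+(aq) + 3 IO3^-(aq)
Ksp = [La^3+][IO3^-]^3
If s mol/L dissolves here, [La^3+] = 0.024 + s ≈ 0.024, [IO3^-] = 3s (Ksp is small, so little additional dissolves).
Ksp ≈ 0.024 × (3s)^3
s = 1.8 × 10^-4 M
Check: s = 1.8 × 10^-4 ≪ 0.024, so the approximation is valid.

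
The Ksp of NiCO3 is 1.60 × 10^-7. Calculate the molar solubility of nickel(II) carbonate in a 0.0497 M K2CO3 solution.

NiCO3(s) ⇌ Ni^2+ + CO3^2-
Ksp = [Ni^2+][CO3^2-]
Let s = moles of NiCO3 that dissolve per litre. [Ni^2+] = s, [CO3^2-] = 0.0497 + s ≈ 0.0497 (Ksp is small, so little additional dissolves).
Ksp ≈ s × 0.0497
s = 3.22 × 10^-6 M
Check: s = 3.2 × 10^-6 ≪ 0.0497, so the approximation is valid.

s = 3.22 x 10^-6 M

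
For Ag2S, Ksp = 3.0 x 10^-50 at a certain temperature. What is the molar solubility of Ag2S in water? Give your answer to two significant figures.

s = 2.0 x 10^-17 M

Ag2S(s) <=> 2 Ag^+ + S^2-
Ksp = [Ag^+]^2[S^2-]
If s mol/L of Ag2S dissolves, [Ag^+] = 2s and [S^2-] = s.
Substituting: Ksp = (2s)^2s = 4s^3
s^3 = 3.0 x 10^-50 / 4, so s = 2.0 x 10^-17 M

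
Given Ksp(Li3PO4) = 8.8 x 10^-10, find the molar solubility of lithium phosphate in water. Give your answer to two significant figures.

Li3PO4(s) <=> 3 Li^+(aq) + PO4^3-(aq)
Ksp = [Li^+]^3[PO4^3-]
For each mole of Li3PO4 that dissolves: [Li^+] = 3s, [PO4^3-] = s.
Ksp = (3s)^3s = 27s^4
s^4 = 8.8 x 10^-10 / 27, so s = 2.4 × 10^-3 M

s = 2.4 × 10^-3 M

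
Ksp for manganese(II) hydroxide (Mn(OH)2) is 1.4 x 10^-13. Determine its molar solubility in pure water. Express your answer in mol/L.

s = 3.3e-5 M

Mn(OH)2(s) ⇌ Mn^2+ + 2 OH^-
Ksp = [Mn^2+][OH^-]^2
Let s = molar solubility. Then [Mn^2+] = s and [OH^-] = 2s.
So Ksp = s × (2s)^2 = 4s^3
s = (1.4 x 10^-13 / 4)^(1/3) = 3.3 × 10^-5 M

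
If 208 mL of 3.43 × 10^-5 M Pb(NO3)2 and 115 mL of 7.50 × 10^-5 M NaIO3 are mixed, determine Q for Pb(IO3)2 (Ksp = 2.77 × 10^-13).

Total volume = 208 + 115 = 323 mL.
[Pb^2+] = 3.43 × 10^-5 × (208/323) = 2.209 × 10^-5 M
[IO3^-] = 7.50 × 10^-5 × (115/323) = 2.670 × 10^-5 M
Pb(IO3)2(s) ⇌ Pb^2+(aq) + 2 IO3^-(aq), so Q = [Pb^2+][IO3^-]^2
Q = (2.209 × 10^-5)(2.670 x 10^-5)^2 = 1.57 × 10^-14
Q < Ksp, so no precipitate of Pb(IO3)2 forms.

1.57e-14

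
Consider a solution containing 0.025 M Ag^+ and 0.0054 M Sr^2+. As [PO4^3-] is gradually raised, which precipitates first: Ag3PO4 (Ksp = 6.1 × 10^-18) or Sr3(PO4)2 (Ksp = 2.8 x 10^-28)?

Precipitation of each salt starts when its ion product equals its Ksp.
For Ag3PO4: 6.1 × 10^-18 = (0.025)^3 × [PO4^3-]  ⇒  [PO4^3-] = 3.9 × 10^-13 M.
For Sr3(PO4)2: 2.8 x 10^-28 = (0.0054)^3 × [PO4^3-]^2  ⇒  [PO4^3-] = 4.2 x 10^-11 M.
The salt with the lower threshold [PO4^3-] precipitates first: Ag3PO4.

Ag3PO4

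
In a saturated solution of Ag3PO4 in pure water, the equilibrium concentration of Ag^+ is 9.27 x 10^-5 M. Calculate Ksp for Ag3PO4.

Ag3PO4(s) ⇌ 3 Ag^+(aq) + PO4^3-(aq)
Stoichiometry gives [PO4^3-] = (1/3)[Ag^+] = 3.090 × 10^-5 M.
Ksp = [Ag^+]^3[PO4^3-]
Ksp = (9.27 × 10^-5)^3 × 3.090 x 10^-5 = 2.46 x 10^-17

Ksp ≈ 2.46 × 10^-17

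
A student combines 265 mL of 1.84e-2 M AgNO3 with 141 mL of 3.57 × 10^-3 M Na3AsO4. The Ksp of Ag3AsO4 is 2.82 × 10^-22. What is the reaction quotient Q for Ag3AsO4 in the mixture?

Q = 2.15 × 10^-9

Total volume = 265 + 141 = 406 mL.
[Ag^+] = 1.84 × 10^-2 × (265/406) = 1.201 x 10^-2 M
[AsO4^3-] = 3.57 × 10^-3 × (141/406) = 1.240 × 10^-3 M
Ag3AsO4(s) ⇌ 3 Ag^+(aq) + AsO4^3-(aq), so Q = [Ag^+]^3[AsO4^3-]
Q = (1.201 × 10^-2)^3(1.240 × 10^-3) = 2.15 × 10^-9
Q > Ksp, so Ag3AsO4 will precipitate.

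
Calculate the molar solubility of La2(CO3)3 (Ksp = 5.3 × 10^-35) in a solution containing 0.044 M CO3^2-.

La2(CO3)3(s) ⇌ 2 La^3+(aq) + 3 CO3^2-(aq)
Ksp = [La^3+]^2[CO3^2-]^3
Let s = moles of La2(CO3)3 that dissolve per litre. [La^3+] = 2s, [CO3^2-] = 0.044 + 3s ≈ 0.044 (Ksp is small, so little additional dissolves).
Ksp ≈ (2s)^2 × (0.044)^3
s = 3.9 × 10^-16 M
Check: 3s = 1.2 x 10^-15 ≪ 0.044, so the approximation is valid.

s = 3.9e-16 M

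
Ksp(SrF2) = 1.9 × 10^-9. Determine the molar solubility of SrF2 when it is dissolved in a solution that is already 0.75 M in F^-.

SrF2(s) ⇌ Sr^2+ + 2 F^-
Ksp = [Sr^2+][F^-]^2
Let s = moles of SrF2 that dissolve per litre. [Sr^2+] = s, [F^-] = 0.75 + 2s ≈ 0.75 (since the F^- already present dominates).
Ksp ≈ s × (0.75)^2
s = 3.4 × 10^-9 M
Check: 2s = 6.8 × 10^-9 ≪ 0.75, so the approximation is valid.

s = 3.4 x 10^-9 M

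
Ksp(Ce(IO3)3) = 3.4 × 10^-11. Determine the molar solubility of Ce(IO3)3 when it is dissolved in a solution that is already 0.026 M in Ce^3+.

Ce(IO3)3(s) ⇌ Ce^3+ + 3 IO3^-
Ksp = [Ce^3+][IO3^-]^3
Let s = moles of Ce(IO3)3 that dissolve per litre. [Ce^3+] = 0.026 + s ≈ 0.026, [IO3^-] = 3s (since the Ce^3+ already present dominates).
Ksp ≈ 0.026 × (3s)^3
s = 3.6 × 10^-4 M
Check: s = 3.6 × 10^-4 ≪ 0.026, so the approximation is valid.

s ≈ 3.6 x 10^-4 M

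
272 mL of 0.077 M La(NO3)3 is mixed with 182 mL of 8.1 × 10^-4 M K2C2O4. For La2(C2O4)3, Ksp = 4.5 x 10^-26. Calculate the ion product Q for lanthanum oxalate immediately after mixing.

Q = 7.3 x 10^-14

Total volume = 272 + 182 = 454 mL.
[La^3+] = 7.7 × 10^-2 × (272/454) = 4.61 × 10^-2 M
[C2O4^2-] = 8.1 × 10^-4 × (182/454) = 3.25 × 10^-4 M
La2(C2O4)3(s) ⇌ 2 La^3+(aq) + 3 C2O4^2-(aq), so Q = [La^3+]^2[C2O4^2-]^3
Q = (4.61 x 10^-2)^2(3.25 × 10^-4)^3 = 7.3 × 10^-14
Q > Ksp, so La2(C2O4)3 will precipitate.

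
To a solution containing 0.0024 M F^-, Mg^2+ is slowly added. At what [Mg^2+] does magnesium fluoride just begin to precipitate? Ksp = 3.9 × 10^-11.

[Mg^2+] = 6.8 × 10^-6 M

MgF2(s) <=> Mg^2+(aq) + 2 F^-(aq)
Ksp = [Mg^2+][F^-]^2
Precipitation begins when Q = Ksp. With [F^-] = 0.0024 M:
3.9 × 10^-11 = (0.0024)^2 × [Mg^2+]
[Mg^2+] = (3.9 × 10^-11 / 5.76 × 10^-6) = 6.8 × 10^-6 M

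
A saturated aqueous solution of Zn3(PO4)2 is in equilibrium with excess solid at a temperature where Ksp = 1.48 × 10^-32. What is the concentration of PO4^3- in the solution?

Zn3(PO4)2(s) ⇌ 3 Zn^2+(aq) + 2 PO4^3-(aq)
Ksp = [Zn^2+]^3[PO4^3-]^2
Let s = molar solubility. Then [Zn^2+] = 3s and [PO4^3-] = 2s.
Ksp = (3s)^3(2s)^2 = 108s^5
s^5 = 1.48 × 10^-32 / 108, so s = 1.688 x 10^-7 M
[PO4^3-] = 2s = 3.38 × 10^-7 M

[PO4^3-] = 3.38e-7 M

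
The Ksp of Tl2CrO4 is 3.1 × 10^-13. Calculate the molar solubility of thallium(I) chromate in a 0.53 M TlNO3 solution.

Tl2CrO4(s) ⇌ 2 Tl^+(aq) + CrO4^2-(aq)
Ksp = [Tl^+]^2[CrO4^2-]
If s mol/L dissolves here, [Tl^+] = 0.53 + 2s ≈ 0.53, [CrO4^2-] = s (common-ion effect: Tl^+ is already 0.53 M).
Ksp ≈ (0.53)^2 × s
s = 1.1 x 10^-12 M
Check: 2s = 2.2 × 10^-12 ≪ 0.53, so the approximation is valid.

1.1e-12 M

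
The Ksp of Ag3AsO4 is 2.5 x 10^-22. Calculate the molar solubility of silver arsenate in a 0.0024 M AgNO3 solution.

s ≈ 1.8e-14 M

Ag3AsO4(s) ⇌ 3 Ag^+ + AsO4^3-
Ksp = [Ag^+]^3[AsO4^3-]
If s mol/L dissolves here, [Ag^+] = 0.0024 + 3s ≈ 0.0024, [AsO4^3-] = s (common-ion effect: Ag^+ is already 0.0024 M).
Ksp ≈ (0.0024)^3 × s
s = 1.8 × 10^-14 M
Check: 3s = 5.4 × 10^-14 ≪ 0.0024, so the approximation is valid.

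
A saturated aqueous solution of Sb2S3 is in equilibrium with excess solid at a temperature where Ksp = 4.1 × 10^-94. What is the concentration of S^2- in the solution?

Sb2S3(s) <=> 2 Sb^3+(aq) + 3 S^2-(aq)
Ksp = [Sb^3+]^2[S^2-]^3
With molar solubility s: [Sb^3+] = 2s, [S^2-] = 3s.
Substituting: Ksp = (2s)^2(3s)^3 = 108s^5
s = (4.1 × 10^-94 / 108)^(1/5) = 8.24 x 10^-20 M
[S^2-] = 3s = 2.5 × 10^-19 M

[S^2-] = 2.5 x 10^-19 M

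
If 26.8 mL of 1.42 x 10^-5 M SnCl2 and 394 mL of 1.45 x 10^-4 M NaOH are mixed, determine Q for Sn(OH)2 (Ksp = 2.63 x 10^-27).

Total volume = 26.8 + 394 = 420.8 mL.
[Sn^2+] = 1.42 × 10^-5 × (26.8/420.8) = 9.044 × 10^-7 M
[OH^-] = 1.45 x 10^-4 × (394/420.8) = 1.358 × 10^-4 M
Sn(OH)2(s) <=> Sn^2+(aq) + 2 OH^-(aq), so Q = [Sn^2+][OH^-]^2
Q = (9.044 × 10^-7)(1.358 × 10^-4)^2 = 1.67 × 10^-14
Q > Ksp, so Sn(OH)2 will precipitate.

Q ≈ 1.67 × 10^-14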